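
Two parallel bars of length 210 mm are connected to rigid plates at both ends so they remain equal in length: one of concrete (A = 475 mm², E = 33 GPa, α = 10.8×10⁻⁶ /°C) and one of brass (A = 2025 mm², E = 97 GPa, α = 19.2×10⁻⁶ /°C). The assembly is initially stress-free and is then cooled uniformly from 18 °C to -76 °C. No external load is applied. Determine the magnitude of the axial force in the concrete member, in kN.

P ≈ 11.5 kN (compressive in the concrete)

The brass has the larger α, so on cooling it would change length more than the concrete if both were free. The rigid plates force a common final length, so the brass is put into tension and the concrete into compression, with equal and opposite forces P (no external load).
Compatibility of the two members (thermal + elastic change equal): (α₁ − α₂)ΔT = P·[1/(A₁E₁) + 1/(A₂E₂)].
|α₁ − α₂|·ΔT = 8.4×10⁻⁶ × 94 = 0.0007896.
1/(A₁E₁) + 1/(A₂E₂) = 1/(475×33×10³) + 1/(2025×97×10³) = 6.889×10⁻⁸ N⁻¹.
P = 0.0007896 / 6.889×10⁻⁸ = 11460 N = 11.46 kN.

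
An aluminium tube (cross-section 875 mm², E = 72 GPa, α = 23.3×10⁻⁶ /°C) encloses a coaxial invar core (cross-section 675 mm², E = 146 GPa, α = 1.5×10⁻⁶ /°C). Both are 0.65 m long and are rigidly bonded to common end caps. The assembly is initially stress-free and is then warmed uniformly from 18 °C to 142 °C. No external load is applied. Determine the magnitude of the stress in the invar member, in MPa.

σ ≈ 154 MPa (tensile)

Both members must finish at the same length. With the larger α, the aluminium tends to over-expand; the plates restrain it, putting the aluminium in compression and the invar in tension. With no external load the two internal forces are equal and opposite, magnitude P.
Compatibility of the two members (thermal + elastic change equal): (α₁ − α₂)ΔT = P·[1/(A₁E₁) + 1/(A₂E₂)].
|α₁ − α₂|·ΔT = 21.8×10⁻⁶ × 124 = 0.002703.
1/(A₁E₁) + 1/(A₂E₂) = 1/(875×72×10³) + 1/(675×146×10³) = 2.602×10⁻⁸ N⁻¹.
P = 0.002703 / 2.602×10⁻⁸ = 103900 N = 103.9 kN.
σ_{invar} = P/A₂ = 103900/675 = 153.9 MPa, tensile.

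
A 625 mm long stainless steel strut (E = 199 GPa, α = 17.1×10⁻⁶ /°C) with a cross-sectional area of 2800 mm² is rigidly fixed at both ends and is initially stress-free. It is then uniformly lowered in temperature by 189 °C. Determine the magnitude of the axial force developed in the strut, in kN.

P ≈ 1800 kN (tensile)

Full restraint means ε = 0, so the stress is σ = EαΔT = 199×10³ × 17.1×10⁻⁶ × 189 = 643.1 MPa.
Axial force P = σA = 643.1 × 2800 = 1.801×10⁶ N = 1801 kN, tensile.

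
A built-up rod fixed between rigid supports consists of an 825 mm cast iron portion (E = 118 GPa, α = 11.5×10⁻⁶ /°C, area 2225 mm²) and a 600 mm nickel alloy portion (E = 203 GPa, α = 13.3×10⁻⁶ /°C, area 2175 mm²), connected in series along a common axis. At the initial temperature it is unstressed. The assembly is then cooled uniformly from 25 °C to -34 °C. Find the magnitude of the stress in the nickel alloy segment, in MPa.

If the supports were absent, the total length change would be Σ αᵢΔT Lᵢ = 11.5×10⁻⁶×59×825 + 13.3×10⁻⁶×59×600 = 1.031 mm.
The walls prevent any net length change, so an axial force P (same in every segment) develops. Compatibility: P · Σ Lᵢ/(AᵢEᵢ) = δ_free.
The series flexibility is Σ Lᵢ/(AᵢEᵢ) = 825/(2225×118×10³) + 600/(2175×203×10³) = 4.501×10⁻⁶ mm/N.
P = 1.031 / 4.501×10⁻⁶ = 229000 N = 229 kN, tensile.
σ_{nickel alloy} = P / A = 229000 / 2175 = 105.3 MPa.

σ ≈ 105 MPa (tensile)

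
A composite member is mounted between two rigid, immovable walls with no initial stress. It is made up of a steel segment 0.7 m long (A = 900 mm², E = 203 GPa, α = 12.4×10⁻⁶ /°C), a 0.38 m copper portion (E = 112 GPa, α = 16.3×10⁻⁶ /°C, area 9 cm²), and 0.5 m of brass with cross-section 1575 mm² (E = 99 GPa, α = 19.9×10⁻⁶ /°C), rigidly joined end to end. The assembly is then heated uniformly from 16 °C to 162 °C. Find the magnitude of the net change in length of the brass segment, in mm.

If the supports were absent, the total length change would be Σ αᵢΔT Lᵢ = 12.4×10⁻⁶×146×700 + 16.3×10⁻⁶×146×380 + 19.9×10⁻⁶×146×500 = 3.624 mm.
The rigid supports impose zero overall length change; the single axial force P common to all segments must satisfy P Σ Lᵢ/(AᵢEᵢ) = δ_free.
The series flexibility is Σ Lᵢ/(AᵢEᵢ) = 700/(900×203×10³) + 380/(900×112×10³) + 500/(1575×99×10³) = 1.081×10⁻⁵ mm/N.
So P = 3.624 / 1.081×10⁻⁵ = 335.3 kN, compressive.
For the brass segment, free thermal change = 19.9×10⁻⁶×146×500 = 1.453 mm and elastic change from P = 335300×500/(1575×99×10³) = 1.075 mm; these oppose, so the net change is 0.377 mm (segment lengthens).

|ΔL| ≈ 0.377 mm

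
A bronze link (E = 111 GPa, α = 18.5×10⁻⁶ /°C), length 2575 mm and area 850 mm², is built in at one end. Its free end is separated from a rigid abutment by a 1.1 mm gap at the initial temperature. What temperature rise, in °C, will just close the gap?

ΔT ≈ 23.1 °C

Contact occurs when the free expansion equals the gap: αΔT L = 1.1 mm.
So ΔT = g/(αL) = 1.1/(18.5×10⁻⁶ × 2575) = 23.09 °C.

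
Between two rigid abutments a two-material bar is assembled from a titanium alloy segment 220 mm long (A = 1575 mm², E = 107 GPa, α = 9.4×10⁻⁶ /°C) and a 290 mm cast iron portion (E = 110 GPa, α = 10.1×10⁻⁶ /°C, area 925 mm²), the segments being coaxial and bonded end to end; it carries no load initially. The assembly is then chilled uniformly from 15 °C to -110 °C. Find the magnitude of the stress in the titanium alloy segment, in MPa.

If the supports were absent, the total length change would be Σ αᵢΔT Lᵢ = 9.4×10⁻⁶×125×220 + 10.1×10⁻⁶×125×290 = 0.6246 mm.
The rigid supports impose zero overall length change; the single axial force P common to all segments must satisfy P Σ Lᵢ/(AᵢEᵢ) = δ_free.
The series flexibility is Σ Lᵢ/(AᵢEᵢ) = 220/(1575×107×10³) + 290/(925×110×10³) = 4.156×10⁻⁶ mm/N.
So P = 0.6246 / 4.156×10⁻⁶ = 150.3 kN, tensile.
σ_{titanium alloy} = P / A = 150300 / 1575 = 95.44 MPa.

σ ≈ 95.4 MPa (tensile)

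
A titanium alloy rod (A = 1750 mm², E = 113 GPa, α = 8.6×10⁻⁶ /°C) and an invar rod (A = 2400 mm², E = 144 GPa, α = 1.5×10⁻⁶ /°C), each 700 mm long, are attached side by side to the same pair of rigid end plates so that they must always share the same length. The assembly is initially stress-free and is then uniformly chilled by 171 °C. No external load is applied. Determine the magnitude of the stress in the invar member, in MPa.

σ ≈ 63.6 MPa (compressive)

Equilibrium of a rigid end plate with no external load gives equal and opposite internal forces ±P in the two members. Since α_{titanium alloy} > α_{invar}, cooling drives the titanium alloy into tension and the invar into compression.
Setting the final lengths equal and cancelling L: (α₁ − α₂)ΔT = P/(A₁E₁) + P/(A₂E₂).
|α₁ − α₂|·ΔT = 7.1×10⁻⁶ × 171 = 0.001214.
1/(A₁E₁) + 1/(A₂E₂) = 1/(1750×113×10³) + 1/(2400×144×10³) = 7.95×10⁻⁹ N⁻¹.
P = 0.001214 / 7.95×10⁻⁹ = 152700 N = 152.7 kN.
σ_{invar} = P/A₂ = 152700/2400 = 63.63 MPa, compressive.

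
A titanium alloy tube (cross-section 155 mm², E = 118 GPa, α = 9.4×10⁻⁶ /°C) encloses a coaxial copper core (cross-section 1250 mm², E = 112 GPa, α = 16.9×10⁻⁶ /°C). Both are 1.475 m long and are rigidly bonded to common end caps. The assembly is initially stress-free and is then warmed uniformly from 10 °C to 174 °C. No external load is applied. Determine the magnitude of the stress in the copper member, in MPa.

σ ≈ 15.9 MPa (compressive)

Both members must finish at the same length. With the larger α, the copper tends to over-expand; the plates restrain it, putting the copper in compression and the titanium alloy in tension. With no external load the two internal forces are equal and opposite, magnitude P.
Compatibility of the two members (thermal + elastic change equal): (α₁ − α₂)ΔT = P·[1/(A₁E₁) + 1/(A₂E₂)].
|α₁ − α₂|·ΔT = 7.5×10⁻⁶ × 164 = 0.00123.
1/(A₁E₁) + 1/(A₂E₂) = 1/(155×118×10³) + 1/(1250×112×10³) = 6.182×10⁻⁸ N⁻¹.
P = 0.00123 / 6.182×10⁻⁸ = 19900 N = 19.9 kN.
σ_{copper} = P/A₂ = 19900/1250 = 15.92 MPa, compressive.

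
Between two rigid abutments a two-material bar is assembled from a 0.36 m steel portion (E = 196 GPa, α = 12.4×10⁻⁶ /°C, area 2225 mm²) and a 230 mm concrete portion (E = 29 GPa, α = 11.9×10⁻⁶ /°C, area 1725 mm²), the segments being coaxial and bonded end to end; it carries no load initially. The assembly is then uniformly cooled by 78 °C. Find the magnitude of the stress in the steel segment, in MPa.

σ ≈ 46.5 MPa (tensile)

With the walls removed the bar would change length by δ_free = Σ αᵢΔT Lᵢ = 12.4×10⁻⁶×78×360 + 11.9×10⁻⁶×78×230 = 0.5617 mm.
Since the ends are fixed, an axial force P builds up, equal in every segment, with P · Σ Lᵢ/(AᵢEᵢ) = δ_free.
The series flexibility is Σ Lᵢ/(AᵢEᵢ) = 360/(2225×196×10³) + 230/(1725×29×10³) = 5.423×10⁻⁶ mm/N.
Hence P = δ_free / Σ(L/AE) = 0.5617/5.423×10⁻⁶ = 103.6 kN (tensile).
σ_{steel} = P / A = 103600 / 2225 = 46.55 MPa.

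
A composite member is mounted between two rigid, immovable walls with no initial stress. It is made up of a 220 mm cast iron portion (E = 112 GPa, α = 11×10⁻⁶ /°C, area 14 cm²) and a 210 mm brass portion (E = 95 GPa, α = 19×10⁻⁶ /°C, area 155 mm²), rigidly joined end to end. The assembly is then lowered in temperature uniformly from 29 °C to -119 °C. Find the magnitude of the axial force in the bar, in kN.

P ≈ 60.6 kN (tensile)

If the supports were absent, the total length change would be Σ αᵢΔT Lᵢ = 11×10⁻⁶×148×220 + 19×10⁻⁶×148×210 = 0.9487 mm.
Since the ends are fixed, an axial force P builds up, equal in every segment, with P · Σ Lᵢ/(AᵢEᵢ) = δ_free.
Σ Lᵢ/(AᵢEᵢ) = 220/(1400×112×10³) + 210/(155×95×10³) = 1.566×10⁻⁵ mm/N.
So P = 0.9487 / 1.566×10⁻⁵ = 60.56 kN, tensile.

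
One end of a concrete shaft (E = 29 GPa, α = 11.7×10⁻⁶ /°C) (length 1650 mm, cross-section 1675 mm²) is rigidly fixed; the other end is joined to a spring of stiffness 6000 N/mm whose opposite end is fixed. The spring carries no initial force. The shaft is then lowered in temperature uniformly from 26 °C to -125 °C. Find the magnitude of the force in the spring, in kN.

Free thermal contraction: δ_free = αΔT L = 11.7×10⁻⁶ × 151 × 1650 = 2.915 mm.
Let P be the tensile force in the spring. The shaft extends elastically by PL/(AE) and the spring stretches by P/k; together these equal δ_free.
So P = δ_free / [L/(AE) + 1/k] = 2.915 / [ 1650/(1675×29×10³) + 1/(6000) ].
P = 2.915 / 0.0002006 = 14530 N.

P ≈ 14.5 kN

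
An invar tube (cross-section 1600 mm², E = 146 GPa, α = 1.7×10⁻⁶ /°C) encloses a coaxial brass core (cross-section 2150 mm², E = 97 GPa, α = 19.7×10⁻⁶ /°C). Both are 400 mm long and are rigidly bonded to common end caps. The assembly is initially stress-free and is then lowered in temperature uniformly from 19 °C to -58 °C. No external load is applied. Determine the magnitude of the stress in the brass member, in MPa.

σ ≈ 71 MPa (tensile)

The brass has the larger α, so on cooling it would change length more than the invar if both were free. The rigid plates force a common final length, so the brass is put into tension and the invar into compression, with equal and opposite forces P (no external load).
Setting the final lengths equal and cancelling L: (α₁ − α₂)ΔT = P/(A₁E₁) + P/(A₂E₂).
|α₁ − α₂|·ΔT = 18×10⁻⁶ × 77 = 0.001386.
1/(A₁E₁) + 1/(A₂E₂) = 1/(1600×146×10³) + 1/(2150×97×10³) = 9.076×10⁻⁹ N⁻¹.
P = 0.001386 / 9.076×10⁻⁹ = 152700 N = 152.7 kN.
σ_{brass} = P/A₂ = 152700/2150 = 71.03 MPa, tensile.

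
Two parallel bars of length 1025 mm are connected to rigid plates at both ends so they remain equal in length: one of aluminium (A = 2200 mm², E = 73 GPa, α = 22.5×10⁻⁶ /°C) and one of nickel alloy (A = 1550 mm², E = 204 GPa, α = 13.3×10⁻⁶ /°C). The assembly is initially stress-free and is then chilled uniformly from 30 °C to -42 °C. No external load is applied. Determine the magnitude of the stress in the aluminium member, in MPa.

Both members must finish at the same length. With the larger α, the aluminium tends to over-contract; the plates restrain it, putting the aluminium in tension and the nickel alloy in compression. With no external load the two internal forces are equal and opposite, magnitude P.
Compatibility of the two members (thermal + elastic change equal): (α₁ − α₂)ΔT = P·[1/(A₁E₁) + 1/(A₂E₂)].
|α₁ − α₂|·ΔT = 9.2×10⁻⁶ × 72 = 0.0006624.
1/(A₁E₁) + 1/(A₂E₂) = 1/(2200×73×10³) + 1/(1550×204×10³) = 9.389×10⁻⁹ N⁻¹.
So P = 0.0006624 / 9.389×10⁻⁹ = 70.55 kN.
σ_{aluminium} = P/A₁ = 70550/2200 = 32.07 MPa, tensile.

σ ≈ 32.1 MPa (tensile)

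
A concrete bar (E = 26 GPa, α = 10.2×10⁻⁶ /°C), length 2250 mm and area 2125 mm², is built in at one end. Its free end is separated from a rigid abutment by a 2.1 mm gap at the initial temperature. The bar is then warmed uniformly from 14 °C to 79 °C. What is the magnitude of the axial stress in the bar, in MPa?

σ ≈ 0 MPa

Unrestrained expansion: δ_free = αΔT L = 10.2×10⁻⁶ × 65 × 2250 = 1.492 mm.
This is smaller than the 2.1 mm clearance, so the bar expands freely without reaching the stop — the stress is zero.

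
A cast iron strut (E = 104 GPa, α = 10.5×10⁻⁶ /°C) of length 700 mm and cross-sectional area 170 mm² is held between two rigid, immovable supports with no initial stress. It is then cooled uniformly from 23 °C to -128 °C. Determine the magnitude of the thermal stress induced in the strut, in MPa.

σ ≈ 165 MPa (tensile)

With length fixed, the mechanical strain must cancel the thermal strain αΔT = 10.5×10⁻⁶ × 151 = 1585.5×10⁻⁶.
The stress required to suppress this strain is σ = Eε = 104×10³ × 1585.5×10⁻⁶ = 164.9 MPa, tensile since the strut is trying to contract.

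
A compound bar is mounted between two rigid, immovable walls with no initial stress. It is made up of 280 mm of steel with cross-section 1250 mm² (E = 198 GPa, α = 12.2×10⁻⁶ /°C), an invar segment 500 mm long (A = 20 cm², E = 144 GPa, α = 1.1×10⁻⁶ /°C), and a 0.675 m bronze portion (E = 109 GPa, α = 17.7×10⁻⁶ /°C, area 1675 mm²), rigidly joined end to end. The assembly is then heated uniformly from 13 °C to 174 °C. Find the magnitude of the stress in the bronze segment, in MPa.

If the supports were absent, the total length change would be Σ αᵢΔT Lᵢ = 12.2×10⁻⁶×161×280 + 1.1×10⁻⁶×161×500 + 17.7×10⁻⁶×161×675 = 2.562 mm.
Since the ends are fixed, an axial force P builds up, equal in every segment, with P · Σ Lᵢ/(AᵢEᵢ) = δ_free.
Σ Lᵢ/(AᵢEᵢ) = 280/(1250×198×10³) + 500/(2000×144×10³) + 675/(1675×109×10³) = 6.565×10⁻⁶ mm/N.
So P = 2.562 / 6.565×10⁻⁶ = 390.3 kN, compressive.
σ_{bronze} = P / A = 390300 / 1675 = 233 MPa.

σ ≈ 233 MPa (compressive)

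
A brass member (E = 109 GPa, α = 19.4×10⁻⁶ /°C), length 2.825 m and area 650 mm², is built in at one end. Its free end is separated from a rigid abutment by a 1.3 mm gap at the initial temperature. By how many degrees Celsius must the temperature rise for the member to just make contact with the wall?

Contact occurs when the free expansion equals the gap: αΔT L = 1.3 mm.
ΔT = 1.3 / (19.4×10⁻⁶ × 2825) = 23.72 °C.

ΔT ≈ 23.7 °C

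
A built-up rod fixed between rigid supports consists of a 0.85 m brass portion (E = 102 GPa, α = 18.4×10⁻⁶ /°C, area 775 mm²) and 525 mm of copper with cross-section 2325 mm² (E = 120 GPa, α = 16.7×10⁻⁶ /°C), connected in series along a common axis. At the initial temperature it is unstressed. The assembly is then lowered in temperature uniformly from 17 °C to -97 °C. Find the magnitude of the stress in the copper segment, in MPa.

σ ≈ 94.7 MPa (tensile)

With the walls removed the bar would change length by δ_free = Σ αᵢΔT Lᵢ = 18.4×10⁻⁶×114×850 + 16.7×10⁻⁶×114×525 = 2.782 mm.
The rigid supports impose zero overall length change; the single axial force P common to all segments must satisfy P Σ Lᵢ/(AᵢEᵢ) = δ_free.
The series flexibility is Σ Lᵢ/(AᵢEᵢ) = 850/(775×102×10³) + 525/(2325×120×10³) = 1.263×10⁻⁵ mm/N.
Hence P = δ_free / Σ(L/AE) = 2.782/1.263×10⁻⁵ = 220.2 kN (tensile).
σ_{copper} = P / A = 220200 / 2325 = 94.72 MPa.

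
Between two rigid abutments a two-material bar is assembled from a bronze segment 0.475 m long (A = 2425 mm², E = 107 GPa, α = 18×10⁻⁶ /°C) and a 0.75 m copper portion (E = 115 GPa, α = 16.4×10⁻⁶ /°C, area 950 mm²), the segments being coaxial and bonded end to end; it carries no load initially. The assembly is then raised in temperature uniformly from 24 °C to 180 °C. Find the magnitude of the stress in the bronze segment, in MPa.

σ ≈ 154 MPa (compressive)

If the supports were absent, the total length change would be Σ αᵢΔT Lᵢ = 18×10⁻⁶×156×475 + 16.4×10⁻⁶×156×750 = 3.253 mm.
The walls prevent any net length change, so an axial force P (same in every segment) develops. Compatibility: P · Σ Lᵢ/(AᵢEᵢ) = δ_free.
Σ Lᵢ/(AᵢEᵢ) = 475/(2425×107×10³) + 750/(950×115×10³) = 8.696×10⁻⁶ mm/N.
So P = 3.253 / 8.696×10⁻⁶ = 374.1 kN, compressive.
σ_{bronze} = P / A = 374100 / 2425 = 154.2 MPa.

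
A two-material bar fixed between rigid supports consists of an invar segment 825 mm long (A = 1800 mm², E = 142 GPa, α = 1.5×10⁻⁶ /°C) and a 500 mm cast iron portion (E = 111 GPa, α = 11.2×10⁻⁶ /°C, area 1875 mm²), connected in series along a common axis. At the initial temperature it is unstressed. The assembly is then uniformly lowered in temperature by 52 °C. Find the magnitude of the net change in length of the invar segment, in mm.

With the walls removed the bar would change length by δ_free = Σ αᵢΔT Lᵢ = 1.5×10⁻⁶×52×825 + 11.2×10⁻⁶×52×500 = 0.3555 mm.
The walls prevent any net length change, so an axial force P (same in every segment) develops. Compatibility: P · Σ Lᵢ/(AᵢEᵢ) = δ_free.
Σ Lᵢ/(AᵢEᵢ) = 825/(1800×142×10³) + 500/(1875×111×10³) = 5.63×10⁻⁶ mm/N.
So P = 0.3555 / 5.63×10⁻⁶ = 63.15 kN, tensile.
For the invar segment, free thermal change = 1.5×10⁻⁶×52×825 = 0.06435 mm and elastic change from P = 63150×825/(1800×142×10³) = 0.2038 mm; these oppose, so the net change is 0.139 mm (segment lengthens).

|ΔL| ≈ 0.139 mm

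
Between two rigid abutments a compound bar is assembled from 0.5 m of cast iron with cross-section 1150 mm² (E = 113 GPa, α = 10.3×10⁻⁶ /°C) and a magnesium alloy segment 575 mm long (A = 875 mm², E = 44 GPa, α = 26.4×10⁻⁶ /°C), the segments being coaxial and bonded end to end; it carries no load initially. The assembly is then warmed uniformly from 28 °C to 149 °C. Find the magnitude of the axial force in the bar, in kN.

P ≈ 131 kN (compressive)

With the walls removed the bar would change length by δ_free = Σ αᵢΔT Lᵢ = 10.3×10⁻⁶×121×500 + 26.4×10⁻⁶×121×575 = 2.46 mm.
The rigid supports impose zero overall length change; the single axial force P common to all segments must satisfy P Σ Lᵢ/(AᵢEᵢ) = δ_free.
Σ Lᵢ/(AᵢEᵢ) = 500/(1150×113×10³) + 575/(875×44×10³) = 1.878×10⁻⁵ mm/N.
Hence P = δ_free / Σ(L/AE) = 2.46/1.878×10⁻⁵ = 131 kN (compressive).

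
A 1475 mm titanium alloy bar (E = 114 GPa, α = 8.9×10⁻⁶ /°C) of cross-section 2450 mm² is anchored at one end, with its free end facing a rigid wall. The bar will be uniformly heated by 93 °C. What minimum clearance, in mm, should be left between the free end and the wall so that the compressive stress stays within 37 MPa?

With no wall the bar would lengthen by αΔT L = 8.9×10⁻⁶ × 93 × 1475 = 1.221 mm.
A stress of 37 MPa corresponds to the wall pushing the bar back by σL/E = 37×1475/(114×10³) = 0.4787 mm.
The gap must absorb the remainder: g_min = 1.221 − 0.4787 = 0.7421 mm.

g ≈ 0.742 mm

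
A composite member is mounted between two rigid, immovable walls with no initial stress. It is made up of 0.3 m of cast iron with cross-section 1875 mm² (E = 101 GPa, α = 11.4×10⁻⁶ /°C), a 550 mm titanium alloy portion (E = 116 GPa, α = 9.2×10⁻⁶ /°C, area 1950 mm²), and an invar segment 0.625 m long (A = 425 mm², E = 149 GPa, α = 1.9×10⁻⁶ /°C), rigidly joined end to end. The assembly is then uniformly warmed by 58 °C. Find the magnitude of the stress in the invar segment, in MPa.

If the supports were absent, the total length change would be Σ αᵢΔT Lᵢ = 11.4×10⁻⁶×58×300 + 9.2×10⁻⁶×58×550 + 1.9×10⁻⁶×58×625 = 0.5607 mm.
The walls prevent any net length change, so an axial force P (same in every segment) develops. Compatibility: P · Σ Lᵢ/(AᵢEᵢ) = δ_free.
Σ Lᵢ/(AᵢEᵢ) = 300/(1875×101×10³) + 550/(1950×116×10³) + 625/(425×149×10³) = 1.389×10⁻⁵ mm/N.
Hence P = δ_free / Σ(L/AE) = 0.5607/1.389×10⁻⁵ = 40.38 kN (compressive).
σ_{invar} = P / A = 40380 / 425 = 95.02 MPa.

σ ≈ 95 MPa (compressive)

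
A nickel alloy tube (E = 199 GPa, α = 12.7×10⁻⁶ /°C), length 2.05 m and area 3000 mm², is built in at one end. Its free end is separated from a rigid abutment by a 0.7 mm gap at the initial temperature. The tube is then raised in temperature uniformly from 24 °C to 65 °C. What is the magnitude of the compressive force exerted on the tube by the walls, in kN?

P ≈ 107 kN

Unrestrained expansion: δ_free = αΔT L = 12.7×10⁻⁶ × 41 × 2050 = 1.067 mm.
This exceeds the 0.7 mm gap, so the wall pushes back. The portion of expansion that must be recovered elastically is δ_free − gap = 1.067 − 0.7 = 0.3674 mm.
Compatibility: PL/(AE) = 0.3674 mm, so σ = P/A = E × (0.3674/2050) = 35.67 MPa.
P = σA = 35.67 × 3000 = 107 kN.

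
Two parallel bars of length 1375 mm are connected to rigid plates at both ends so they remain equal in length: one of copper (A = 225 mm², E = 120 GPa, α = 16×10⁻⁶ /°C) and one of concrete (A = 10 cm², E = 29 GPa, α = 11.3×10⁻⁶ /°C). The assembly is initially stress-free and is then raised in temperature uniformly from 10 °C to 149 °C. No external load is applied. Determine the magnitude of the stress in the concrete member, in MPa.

Equilibrium of a rigid end plate with no external load gives equal and opposite internal forces ±P in the two members. Since α_{copper} > α_{concrete}, heating drives the copper into compression and the concrete into tension.
Equating the net (thermal + elastic) strains gives |α₁ − α₂|·ΔT = P·[1/(A₁E₁) + 1/(A₂E₂)].
|α₁ − α₂|·ΔT = 4.7×10⁻⁶ × 139 = 0.0006533.
1/(A₁E₁) + 1/(A₂E₂) = 1/(225×120×10³) + 1/(1000×29×10³) = 7.152×10⁻⁸ N⁻¹.
P = 0.0006533 / 7.152×10⁻⁸ = 9135 N = 9.135 kN.
σ_{concrete} = P/A₂ = 9135/1000 = 9.135 MPa, tensile.

σ ≈ 9.13 MPa (tensile)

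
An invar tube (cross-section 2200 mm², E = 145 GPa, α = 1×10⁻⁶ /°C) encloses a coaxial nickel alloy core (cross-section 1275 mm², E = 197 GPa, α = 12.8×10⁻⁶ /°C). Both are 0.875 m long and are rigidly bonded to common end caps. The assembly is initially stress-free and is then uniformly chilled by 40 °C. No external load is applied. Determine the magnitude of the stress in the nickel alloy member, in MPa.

σ ≈ 52 MPa (tensile)

Both members must finish at the same length. With the larger α, the nickel alloy tends to over-contract; the plates restrain it, putting the nickel alloy in tension and the invar in compression. With no external load the two internal forces are equal and opposite, magnitude P.
Equating the net (thermal + elastic) strains gives |α₁ − α₂|·ΔT = P·[1/(A₁E₁) + 1/(A₂E₂)].
|α₁ − α₂|·ΔT = 11.8×10⁻⁶ × 40 = 0.000472.
1/(A₁E₁) + 1/(A₂E₂) = 1/(2200×145×10³) + 1/(1275×197×10³) = 7.116×10⁻⁹ N⁻¹.
P = 0.000472 / 7.116×10⁻⁹ = 66330 N = 66.33 kN.
σ_{nickel alloy} = P/A₂ = 66330/1275 = 52.02 MPa, tensile.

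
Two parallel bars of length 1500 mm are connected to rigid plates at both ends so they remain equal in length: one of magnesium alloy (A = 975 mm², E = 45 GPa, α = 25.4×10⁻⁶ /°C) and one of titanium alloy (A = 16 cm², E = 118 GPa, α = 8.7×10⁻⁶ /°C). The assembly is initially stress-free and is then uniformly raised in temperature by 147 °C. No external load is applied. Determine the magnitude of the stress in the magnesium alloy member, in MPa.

The magnesium alloy has the larger α, so on heating it would change length more than the titanium alloy if both were free. The rigid plates force a common final length, so the magnesium alloy is put into compression and the titanium alloy into tension, with equal and opposite forces P (no external load).
Setting the final lengths equal and cancelling L: (α₁ − α₂)ΔT = P/(A₁E₁) + P/(A₂E₂).
|α₁ − α₂|·ΔT = 16.7×10⁻⁶ × 147 = 0.002455.
1/(A₁E₁) + 1/(A₂E₂) = 1/(975×45×10³) + 1/(1600×118×10³) = 2.809×10⁻⁸ N⁻¹.
P = 0.002455 / 2.809×10⁻⁸ = 87400 N = 87.4 kN.
σ_{magnesium alloy} = P/A₁ = 87400/975 = 89.64 MPa, compressive.

σ ≈ 89.6 MPa (compressive)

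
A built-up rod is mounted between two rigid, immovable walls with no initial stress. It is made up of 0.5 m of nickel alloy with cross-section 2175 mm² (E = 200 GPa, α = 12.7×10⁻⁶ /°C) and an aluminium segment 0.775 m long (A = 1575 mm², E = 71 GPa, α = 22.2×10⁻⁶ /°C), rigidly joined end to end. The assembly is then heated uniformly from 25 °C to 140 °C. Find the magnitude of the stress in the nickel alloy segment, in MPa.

With the walls removed the bar would change length by δ_free = Σ αᵢΔT Lᵢ = 12.7×10⁻⁶×115×500 + 22.2×10⁻⁶×115×775 = 2.709 mm.
The walls prevent any net length change, so an axial force P (same in every segment) develops. Compatibility: P · Σ Lᵢ/(AᵢEᵢ) = δ_free.
Σ Lᵢ/(AᵢEᵢ) = 500/(2175×200×10³) + 775/(1575×71×10³) = 8.08×10⁻⁶ mm/N.
Hence P = δ_free / Σ(L/AE) = 2.709/8.08×10⁻⁶ = 335.3 kN (compressive).
σ_{nickel alloy} = P / A = 335300 / 2175 = 154.1 MPa.

σ ≈ 154 MPa (compressive)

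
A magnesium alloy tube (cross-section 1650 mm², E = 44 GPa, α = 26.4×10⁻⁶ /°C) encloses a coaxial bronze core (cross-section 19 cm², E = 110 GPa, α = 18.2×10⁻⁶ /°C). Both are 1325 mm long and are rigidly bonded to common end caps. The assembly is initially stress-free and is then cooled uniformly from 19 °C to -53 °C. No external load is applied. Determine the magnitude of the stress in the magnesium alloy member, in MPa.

Both members must finish at the same length. With the larger α, the magnesium alloy tends to over-contract; the plates restrain it, putting the magnesium alloy in tension and the bronze in compression. With no external load the two internal forces are equal and opposite, magnitude P.
Setting the final lengths equal and cancelling L: (α₁ − α₂)ΔT = P/(A₁E₁) + P/(A₂E₂).
|α₁ − α₂|·ΔT = 8.2×10⁻⁶ × 72 = 0.0005904.
1/(A₁E₁) + 1/(A₂E₂) = 1/(1650×44×10³) + 1/(1900×110×10³) = 1.856×10⁻⁸ N⁻¹.
So P = 0.0005904 / 1.856×10⁻⁸ = 31.81 kN.
σ_{magnesium alloy} = P/A₁ = 31810/1650 = 19.28 MPa, tensile.

σ ≈ 19.3 MPa (tensile)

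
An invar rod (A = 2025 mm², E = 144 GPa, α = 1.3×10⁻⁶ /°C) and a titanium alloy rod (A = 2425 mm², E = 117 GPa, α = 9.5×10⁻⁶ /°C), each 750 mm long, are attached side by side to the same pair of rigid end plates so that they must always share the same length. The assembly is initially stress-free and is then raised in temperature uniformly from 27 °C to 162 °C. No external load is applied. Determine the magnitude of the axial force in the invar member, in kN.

The titanium alloy has the larger α, so on heating it would change length more than the invar if both were free. The rigid plates force a common final length, so the titanium alloy is put into compression and the invar into tension, with equal and opposite forces P (no external load).
Equating the net (thermal + elastic) strains gives |α₁ − α₂|·ΔT = P·[1/(A₁E₁) + 1/(A₂E₂)].
|α₁ − α₂|·ΔT = 8.2×10⁻⁶ × 135 = 0.001107.
1/(A₁E₁) + 1/(A₂E₂) = 1/(2025×144×10³) + 1/(2425×117×10³) = 6.954×10⁻⁹ N⁻¹.
So P = 0.001107 / 6.954×10⁻⁹ = 159.2 kN.

P ≈ 159 kN (tensile in the invar)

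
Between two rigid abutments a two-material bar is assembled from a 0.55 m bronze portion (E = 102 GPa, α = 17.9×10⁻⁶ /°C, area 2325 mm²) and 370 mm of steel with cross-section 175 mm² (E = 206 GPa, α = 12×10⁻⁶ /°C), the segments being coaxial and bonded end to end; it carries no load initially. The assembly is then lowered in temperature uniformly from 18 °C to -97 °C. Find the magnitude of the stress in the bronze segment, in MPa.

If the supports were absent, the total length change would be Σ αᵢΔT Lᵢ = 17.9×10⁻⁶×115×550 + 12×10⁻⁶×115×370 = 1.643 mm.
The walls prevent any net length change, so an axial force P (same in every segment) develops. Compatibility: P · Σ Lᵢ/(AᵢEᵢ) = δ_free.
The series flexibility is Σ Lᵢ/(AᵢEᵢ) = 550/(2325×102×10³) + 370/(175×206×10³) = 1.258×10⁻⁵ mm/N.
So P = 1.643 / 1.258×10⁻⁵ = 130.6 kN, tensile.
σ_{bronze} = P / A = 130600 / 2325 = 56.15 MPa.

σ ≈ 56.2 MPa (tensile)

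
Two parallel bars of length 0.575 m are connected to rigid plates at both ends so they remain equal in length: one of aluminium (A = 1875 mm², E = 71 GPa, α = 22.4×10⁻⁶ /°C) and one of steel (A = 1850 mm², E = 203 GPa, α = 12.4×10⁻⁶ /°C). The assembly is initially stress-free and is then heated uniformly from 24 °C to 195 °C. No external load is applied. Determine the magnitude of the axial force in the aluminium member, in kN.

P ≈ 168 kN (compressive in the aluminium)

Equilibrium of a rigid end plate with no external load gives equal and opposite internal forces ±P in the two members. Since α_{aluminium} > α_{steel}, heating drives the aluminium into compression and the steel into tension.
Equating the net (thermal + elastic) strains gives |α₁ − α₂|·ΔT = P·[1/(A₁E₁) + 1/(A₂E₂)].
|α₁ − α₂|·ΔT = 10×10⁻⁶ × 171 = 0.00171.
1/(A₁E₁) + 1/(A₂E₂) = 1/(1875×71×10³) + 1/(1850×203×10³) = 1.017×10⁻⁸ N⁻¹.
So P = 0.00171 / 1.017×10⁻⁸ = 168.1 kN.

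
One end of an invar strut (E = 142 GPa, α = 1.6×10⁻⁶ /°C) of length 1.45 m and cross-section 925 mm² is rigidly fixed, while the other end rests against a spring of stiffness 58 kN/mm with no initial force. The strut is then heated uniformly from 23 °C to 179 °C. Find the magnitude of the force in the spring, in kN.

P ≈ 12.8 kN

The unrestrained thermal change is αΔT L = 1.6×10⁻⁶ × 156 × 1450 = 0.3619 mm.
Let P be the compressive force at the spring. The strut shortens elastically by PL/(AE) and the spring compresses by P/k; together these equal δ_free.
So P = δ_free / [L/(AE) + 1/k] = 0.3619 / [ 1450/(925×142×10³) + 1/(58×10³) ].
P = 0.3619 / 2.828×10⁻⁵ = 12800 N.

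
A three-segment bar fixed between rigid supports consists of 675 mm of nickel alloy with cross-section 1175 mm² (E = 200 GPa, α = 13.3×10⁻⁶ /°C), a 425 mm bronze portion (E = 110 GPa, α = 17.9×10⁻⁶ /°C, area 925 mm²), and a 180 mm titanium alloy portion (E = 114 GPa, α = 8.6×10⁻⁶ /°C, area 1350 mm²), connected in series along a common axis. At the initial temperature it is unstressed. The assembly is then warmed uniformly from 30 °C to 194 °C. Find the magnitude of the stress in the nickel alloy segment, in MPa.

With the walls removed the bar would change length by δ_free = Σ αᵢΔT Lᵢ = 13.3×10⁻⁶×164×675 + 17.9×10⁻⁶×164×425 + 8.6×10⁻⁶×164×180 = 2.974 mm.
The walls prevent any net length change, so an axial force P (same in every segment) develops. Compatibility: P · Σ Lᵢ/(AᵢEᵢ) = δ_free.
The series flexibility is Σ Lᵢ/(AᵢEᵢ) = 675/(1175×200×10³) + 425/(925×110×10³) + 180/(1350×114×10³) = 8.219×10⁻⁶ mm/N.
Hence P = δ_free / Σ(L/AE) = 2.974/8.219×10⁻⁶ = 361.8 kN (compressive).
σ_{nickel alloy} = P / A = 361800 / 1175 = 307.9 MPa.

σ ≈ 308 MPa (compressive)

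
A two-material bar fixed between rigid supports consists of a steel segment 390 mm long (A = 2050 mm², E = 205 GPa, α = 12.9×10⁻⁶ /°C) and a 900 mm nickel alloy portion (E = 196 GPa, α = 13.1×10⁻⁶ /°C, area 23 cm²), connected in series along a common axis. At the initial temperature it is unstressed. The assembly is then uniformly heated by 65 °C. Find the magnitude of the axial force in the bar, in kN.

P ≈ 374 kN (compressive)

If the supports were absent, the total length change would be Σ αᵢΔT Lᵢ = 12.9×10⁻⁶×65×390 + 13.1×10⁻⁶×65×900 = 1.093 mm.
The rigid supports impose zero overall length change; the single axial force P common to all segments must satisfy P Σ Lᵢ/(AᵢEᵢ) = δ_free.
Σ Lᵢ/(AᵢEᵢ) = 390/(2050×205×10³) + 900/(2300×196×10³) = 2.924×10⁻⁶ mm/N.
Hence P = δ_free / Σ(L/AE) = 1.093/2.924×10⁻⁶ = 373.9 kN (compressive).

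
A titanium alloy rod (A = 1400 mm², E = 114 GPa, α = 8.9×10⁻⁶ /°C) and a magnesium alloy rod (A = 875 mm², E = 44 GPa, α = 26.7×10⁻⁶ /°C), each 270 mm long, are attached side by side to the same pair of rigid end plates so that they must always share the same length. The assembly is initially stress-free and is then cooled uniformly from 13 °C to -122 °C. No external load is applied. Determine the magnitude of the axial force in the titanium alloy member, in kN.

P ≈ 74.5 kN (compressive in the titanium alloy)

The magnesium alloy has the larger α, so on cooling it would change length more than the titanium alloy if both were free. The rigid plates force a common final length, so the magnesium alloy is put into tension and the titanium alloy into compression, with equal and opposite forces P (no external load).
Setting the final lengths equal and cancelling L: (α₁ − α₂)ΔT = P/(A₁E₁) + P/(A₂E₂).
|α₁ − α₂|·ΔT = 17.8×10⁻⁶ × 135 = 0.002403.
1/(A₁E₁) + 1/(A₂E₂) = 1/(1400×114×10³) + 1/(875×44×10³) = 3.224×10⁻⁸ N⁻¹.
P = 0.002403 / 3.224×10⁻⁸ = 74540 N = 74.54 kN.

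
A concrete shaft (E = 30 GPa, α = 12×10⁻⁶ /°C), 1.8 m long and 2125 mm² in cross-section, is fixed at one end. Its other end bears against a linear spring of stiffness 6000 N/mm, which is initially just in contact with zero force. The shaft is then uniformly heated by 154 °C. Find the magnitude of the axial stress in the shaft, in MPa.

The unrestrained thermal change is αΔT L = 12×10⁻⁶ × 154 × 1800 = 3.326 mm.
Let P be the compressive force at the spring. The shaft shortens elastically by PL/(AE) and the spring compresses by P/k; together these equal δ_free.
P [ L/(AE) + 1/k ] = δ_free → P [ 1800/(2125×30×10³) + 1/(6000) ] = 3.326.
P = 3.326 / 0.0001949 = 17070 N.
σ = P/A = 17070/2125 = 8.032 MPa.

σ ≈ 8.03 MPa (compressive)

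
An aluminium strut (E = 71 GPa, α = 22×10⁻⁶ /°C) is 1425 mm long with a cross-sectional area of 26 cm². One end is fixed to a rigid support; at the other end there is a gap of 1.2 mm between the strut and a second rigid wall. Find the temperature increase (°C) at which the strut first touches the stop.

Contact occurs when the free expansion equals the gap: αΔT L = 1.2 mm.
ΔT = 1.2 / (22×10⁻⁶ × 1425) = 38.28 °C.

ΔT ≈ 38.3 °C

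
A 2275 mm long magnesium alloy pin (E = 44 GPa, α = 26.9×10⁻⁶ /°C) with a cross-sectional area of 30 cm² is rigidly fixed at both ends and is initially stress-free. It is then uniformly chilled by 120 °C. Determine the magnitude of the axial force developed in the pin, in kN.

Full restraint means ε = 0, so the stress is σ = EαΔT = 44×10³ × 26.9×10⁻⁶ × 120 = 142 MPa.
Then P = σA = 142 × 3000 mm² = 426.1 kN, tensile.

P ≈ 426 kN (tensile)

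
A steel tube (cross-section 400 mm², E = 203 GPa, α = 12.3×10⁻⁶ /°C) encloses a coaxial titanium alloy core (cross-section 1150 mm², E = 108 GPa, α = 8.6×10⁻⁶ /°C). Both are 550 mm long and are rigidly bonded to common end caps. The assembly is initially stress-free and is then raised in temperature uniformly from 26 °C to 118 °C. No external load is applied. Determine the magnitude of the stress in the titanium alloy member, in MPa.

σ ≈ 14.5 MPa (tensile)

Equilibrium of a rigid end plate with no external load gives equal and opposite internal forces ±P in the two members. Since α_{steel} > α_{titanium alloy}, heating drives the steel into compression and the titanium alloy into tension.
Setting the final lengths equal and cancelling L: (α₁ − α₂)ΔT = P/(A₁E₁) + P/(A₂E₂).
|α₁ − α₂|·ΔT = 3.7×10⁻⁶ × 92 = 0.0003404.
1/(A₁E₁) + 1/(A₂E₂) = 1/(400×203×10³) + 1/(1150×108×10³) = 2.037×10⁻⁸ N⁻¹.
So P = 0.0003404 / 2.037×10⁻⁸ = 16.71 kN.
σ_{titanium alloy} = P/A₂ = 16710/1150 = 14.53 MPa, tensile.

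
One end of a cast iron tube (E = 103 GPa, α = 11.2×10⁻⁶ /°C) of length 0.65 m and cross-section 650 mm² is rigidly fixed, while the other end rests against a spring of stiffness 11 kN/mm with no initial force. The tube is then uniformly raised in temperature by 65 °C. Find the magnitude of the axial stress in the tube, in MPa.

If the spring were absent the tube would lengthen by αΔT L = 11.2×10⁻⁶ × 65 × 650 = 0.4732 mm.
With a force P in the spring, the elastic change of the tube is PL/(AE) and that of the spring is P/k; compatibility requires their sum to equal δ_free.
So P = δ_free / [L/(AE) + 1/k] = 0.4732 / [ 650/(650×103×10³) + 1/(11×10³) ].
P = 0.4732 / 0.0001006 = 4703 N.
σ = P/A = 4703/650 = 7.235 MPa.

σ ≈ 7.24 MPa (compressive)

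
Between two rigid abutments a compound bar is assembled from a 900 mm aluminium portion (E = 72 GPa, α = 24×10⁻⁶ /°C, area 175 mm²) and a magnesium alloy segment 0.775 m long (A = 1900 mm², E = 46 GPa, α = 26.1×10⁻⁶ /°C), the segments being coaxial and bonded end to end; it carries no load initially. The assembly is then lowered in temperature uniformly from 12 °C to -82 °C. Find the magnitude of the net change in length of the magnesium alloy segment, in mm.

|ΔL| ≈ 1.47 mm

With the walls removed the bar would change length by δ_free = Σ αᵢΔT Lᵢ = 24×10⁻⁶×94×900 + 26.1×10⁻⁶×94×775 = 3.932 mm.
The rigid supports impose zero overall length change; the single axial force P common to all segments must satisfy P Σ Lᵢ/(AᵢEᵢ) = δ_free.
The series flexibility is Σ Lᵢ/(AᵢEᵢ) = 900/(175×72×10³) + 775/(1900×46×10³) = 8.03×10⁻⁵ mm/N.
Hence P = δ_free / Σ(L/AE) = 3.932/8.03×10⁻⁵ = 48.97 kN (tensile).
For the magnesium alloy segment, free thermal change = 26.1×10⁻⁶×94×775 = 1.901 mm and elastic change from P = 48970×775/(1900×46×10³) = 0.4342 mm; these oppose, so the net change is 1.47 mm (segment shortens).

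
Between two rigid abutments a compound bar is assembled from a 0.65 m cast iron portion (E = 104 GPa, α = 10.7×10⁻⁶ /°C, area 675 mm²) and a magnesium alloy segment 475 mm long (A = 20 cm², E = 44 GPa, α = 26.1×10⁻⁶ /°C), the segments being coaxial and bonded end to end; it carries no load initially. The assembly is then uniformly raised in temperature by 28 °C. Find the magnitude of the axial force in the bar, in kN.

With the walls removed the bar would change length by δ_free = Σ αᵢΔT Lᵢ = 10.7×10⁻⁶×28×650 + 26.1×10⁻⁶×28×475 = 0.5419 mm.
The rigid supports impose zero overall length change; the single axial force P common to all segments must satisfy P Σ Lᵢ/(AᵢEᵢ) = δ_free.
Σ Lᵢ/(AᵢEᵢ) = 650/(675×104×10³) + 475/(2000×44×10³) = 1.466×10⁻⁵ mm/N.
P = 0.5419 / 1.466×10⁻⁵ = 36970 N = 36.97 kN, compressive.

P ≈ 37 kN (compressive)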